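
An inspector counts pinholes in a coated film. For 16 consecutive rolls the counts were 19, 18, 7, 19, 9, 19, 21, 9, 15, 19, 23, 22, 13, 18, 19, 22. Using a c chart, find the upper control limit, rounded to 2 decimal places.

29.37

c̄ = (19 + 18 + 7 + 19 + 9 + 19 + 21 + 9 + 15 + 19 + 23 + 22 + 13 + 18 + 19 + 22) / 16 = 272 / 16 = 17.0000
UCL = c̄ + 3√c̄ = 17.0000 + 3 × √17.0000 = 17.0000 + 3 × 4.1231 = 29.3693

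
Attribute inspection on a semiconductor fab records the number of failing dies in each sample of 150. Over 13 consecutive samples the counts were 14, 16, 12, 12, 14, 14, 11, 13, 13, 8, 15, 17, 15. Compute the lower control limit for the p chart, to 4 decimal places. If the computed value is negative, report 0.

p̄ = Σdᵢ / (k·n) = 174 / (13 × 150) = 0.08923
LCL = p̄ − 3·√(p̄(1−p̄)/n) = 0.08923 − 3 × 0.02328 = 0.01940

0.0194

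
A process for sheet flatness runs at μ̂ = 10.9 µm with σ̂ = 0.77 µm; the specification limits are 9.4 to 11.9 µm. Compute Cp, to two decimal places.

Cp = (USL − LSL) / (6σ̂) = (11.9 − 9.4) / (6 × 0.77) = 2.5000 / 4.6200 = 0.5411

0.54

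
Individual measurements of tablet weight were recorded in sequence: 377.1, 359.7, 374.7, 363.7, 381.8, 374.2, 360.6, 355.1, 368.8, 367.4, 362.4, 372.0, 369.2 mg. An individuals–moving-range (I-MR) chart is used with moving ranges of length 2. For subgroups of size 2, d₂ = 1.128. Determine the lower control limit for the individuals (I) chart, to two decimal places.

X̄ = (377.1 + 359.7 + 374.7 + 363.7 + 381.8 + 374.2 + 360.6 + 355.1 + 368.8 + 367.4 + 362.4 + 372.0 + 369.2) / 13 = 368.2077
Moving ranges: 17.4, 15.0, 11.0, 18.1, 7.6, 13.6, 5.5, 13.7, 1.4, 5.0, 9.6, 2.8; M̄R̄ = 120.7000 / 12 = 10.0583
LCL = X̄ − 3·M̄R̄/d₂ = 368.2077 − 3 × 10.0583 / 1.128 = 341.4568

341.46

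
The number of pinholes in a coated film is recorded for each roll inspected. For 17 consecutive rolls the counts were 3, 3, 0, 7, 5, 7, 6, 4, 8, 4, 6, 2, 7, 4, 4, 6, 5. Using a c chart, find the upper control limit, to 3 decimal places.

c̄ = (3 + 3 + 0 + 7 + 5 + 7 + 6 + 4 + 8 + 4 + 6 + 2 + 7 + 4 + 4 + 6 + 5) / 17 = 81 / 17 = 4.7647
UCL = c̄ + 3√c̄ = 4.7647 + 3 × √4.7647 = 4.7647 + 3 × 2.1828 = 11.3132

11.313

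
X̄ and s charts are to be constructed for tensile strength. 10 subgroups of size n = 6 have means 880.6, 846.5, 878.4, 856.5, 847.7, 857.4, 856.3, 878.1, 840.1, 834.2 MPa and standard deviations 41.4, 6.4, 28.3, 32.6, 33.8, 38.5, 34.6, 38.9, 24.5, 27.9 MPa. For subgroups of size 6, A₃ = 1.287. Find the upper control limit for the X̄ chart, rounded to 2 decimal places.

X̄̄ = (880.6 + 846.5 + 878.4 + 856.5 + 847.7 + 857.4 + 856.3 + 878.1 + 840.1 + 834.2) / 10 = 857.5800
s̄ = (41.4 + 6.4 + 28.3 + 32.6 + 33.8 + 38.5 + 34.6 + 38.9 + 24.5 + 27.9) / 10 = 30.6900
UCL = X̄̄ + A₃·s̄ = 857.5800 + 1.287 × 30.6900 = 897.0780

897.08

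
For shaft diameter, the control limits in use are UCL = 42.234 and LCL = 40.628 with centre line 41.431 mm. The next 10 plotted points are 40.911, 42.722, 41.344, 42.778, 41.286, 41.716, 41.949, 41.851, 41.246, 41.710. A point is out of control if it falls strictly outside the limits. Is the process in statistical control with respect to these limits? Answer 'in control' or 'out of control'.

out of control

Compare each point to [40.628, 42.234]: sample 2 = 42.722 > UCL; sample 4 = 42.778 > UCL.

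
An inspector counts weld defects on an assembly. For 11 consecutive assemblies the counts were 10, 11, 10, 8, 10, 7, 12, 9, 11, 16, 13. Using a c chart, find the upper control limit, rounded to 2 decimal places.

c̄ = (10 + 11 + 10 + 8 + 10 + 7 + 12 + 9 + 11 + 16 + 13) / 11 = 117 / 11 = 10.6364
UCL = c̄ + 3√c̄ = 10.6364 + 3 × √10.6364 = 10.6364 + 3 × 3.2613 = 20.4204

20.42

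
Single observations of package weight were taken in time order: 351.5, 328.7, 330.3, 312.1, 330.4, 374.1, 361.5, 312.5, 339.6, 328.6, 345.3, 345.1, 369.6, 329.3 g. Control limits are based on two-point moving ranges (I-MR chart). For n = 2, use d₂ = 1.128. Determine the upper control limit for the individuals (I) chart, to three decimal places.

X̄ = (351.5 + 328.7 + 330.3 + 312.1 + 330.4 + 374.1 + 361.5 + 312.5 + 339.6 + 328.6 + 345.3 + 345.1 + 369.6 + 329.3) / 14 = 339.9000
Moving ranges: 22.8, 1.6, 18.2, 18.3, 43.7, 12.6, 49.0, 27.1, 11.0, 16.7, 0.2, 24.5, 40.3; M̄R̄ = 286.0000 / 13 = 22.0000
UCL = X̄ + 3·M̄R̄/d₂ = 339.9000 + 3 × 22.0000 / 1.128 = 398.4106

398.411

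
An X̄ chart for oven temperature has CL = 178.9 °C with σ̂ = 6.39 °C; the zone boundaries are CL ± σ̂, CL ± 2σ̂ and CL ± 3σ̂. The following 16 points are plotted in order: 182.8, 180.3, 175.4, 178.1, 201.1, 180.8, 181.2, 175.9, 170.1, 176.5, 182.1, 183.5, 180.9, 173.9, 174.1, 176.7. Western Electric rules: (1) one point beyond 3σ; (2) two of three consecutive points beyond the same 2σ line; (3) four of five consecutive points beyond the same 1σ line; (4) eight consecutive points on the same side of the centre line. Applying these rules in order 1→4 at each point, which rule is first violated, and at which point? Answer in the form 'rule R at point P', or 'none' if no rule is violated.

Zone of each point (C = within 1σ̂, B = 1σ̂–2σ̂, A = 2σ̂–3σ̂, * = beyond 3σ̂; sign = side of CL): 1:+C, 2:+C, 3:-C, 4:-C, 5:+*, 6:+C, 7:+C, 8:-C, 9:-B, 10:-C, 11:+C, 12:+C, 13:+C, 14:-C, 15:-C, 16:-C
Rule 1 (one point beyond the 3σ limits) is satisfied at point 5.

rule 1 at point 5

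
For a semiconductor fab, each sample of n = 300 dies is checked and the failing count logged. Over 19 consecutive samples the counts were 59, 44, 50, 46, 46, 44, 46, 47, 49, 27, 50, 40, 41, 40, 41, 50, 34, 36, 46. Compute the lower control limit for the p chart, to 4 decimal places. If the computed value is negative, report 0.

0.0854

p̄ = Σdᵢ / (k·n) = 836 / (19 × 300) = 0.14667
LCL = p̄ − 3·√(p̄(1−p̄)/n) = 0.14667 − 3 × 0.02043 = 0.08539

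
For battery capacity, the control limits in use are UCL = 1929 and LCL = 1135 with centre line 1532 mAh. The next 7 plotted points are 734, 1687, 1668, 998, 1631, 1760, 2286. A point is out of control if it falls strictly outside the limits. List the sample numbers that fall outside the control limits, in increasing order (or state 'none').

Compare each point to [1135, 1929]: sample 1 = 734 < LCL; sample 4 = 998 < LCL; sample 7 = 2286 > UCL.

1, 4, 7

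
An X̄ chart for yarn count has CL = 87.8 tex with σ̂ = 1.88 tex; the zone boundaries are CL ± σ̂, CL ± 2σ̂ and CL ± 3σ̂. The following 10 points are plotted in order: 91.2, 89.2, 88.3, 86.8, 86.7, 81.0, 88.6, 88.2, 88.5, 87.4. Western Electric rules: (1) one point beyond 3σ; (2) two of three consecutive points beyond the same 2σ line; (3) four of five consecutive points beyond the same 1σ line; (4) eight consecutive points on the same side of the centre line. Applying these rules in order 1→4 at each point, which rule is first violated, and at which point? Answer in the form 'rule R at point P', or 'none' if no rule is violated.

Zone of each point (C = within 1σ̂, B = 1σ̂–2σ̂, A = 2σ̂–3σ̂, * = beyond 3σ̂; sign = side of CL): 1:+B, 2:+C, 3:+C, 4:-C, 5:-C, 6:-*, 7:+C, 8:+C, 9:+C, 10:-C
Rule 1 (one point beyond the 3σ limits) is satisfied at point 6.

rule 1 at point 6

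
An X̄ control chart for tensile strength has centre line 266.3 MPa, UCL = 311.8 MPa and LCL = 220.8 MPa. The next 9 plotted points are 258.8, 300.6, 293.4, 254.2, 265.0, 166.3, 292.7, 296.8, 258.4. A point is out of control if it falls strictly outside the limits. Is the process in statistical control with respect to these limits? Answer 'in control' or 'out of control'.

out of control

Compare each point to [220.8, 311.8]: sample 6 = 166.3 < LCL.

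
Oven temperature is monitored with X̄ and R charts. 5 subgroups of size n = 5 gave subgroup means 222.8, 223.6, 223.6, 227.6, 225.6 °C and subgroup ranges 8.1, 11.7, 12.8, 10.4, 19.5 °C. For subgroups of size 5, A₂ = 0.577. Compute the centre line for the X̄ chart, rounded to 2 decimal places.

X̄̄ = (222.8 + 223.6 + 223.6 + 227.6 + 225.6) / 5 = 1123.2000 / 5 = 224.6400
CL = X̄̄ = 224.6400

224.64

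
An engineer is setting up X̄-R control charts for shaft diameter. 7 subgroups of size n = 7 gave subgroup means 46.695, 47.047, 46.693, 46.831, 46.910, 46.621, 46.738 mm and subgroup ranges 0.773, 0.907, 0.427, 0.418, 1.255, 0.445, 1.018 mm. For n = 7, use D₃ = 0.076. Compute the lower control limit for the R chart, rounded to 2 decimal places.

0.06

R̄ = (0.773 + 0.907 + 0.427 + 0.418 + 1.255 + 0.445 + 1.018) / 7 = 5.2430 / 7 = 0.7490
LCL_R = D₃·R̄ = 0.076 × 0.7490 = 0.0569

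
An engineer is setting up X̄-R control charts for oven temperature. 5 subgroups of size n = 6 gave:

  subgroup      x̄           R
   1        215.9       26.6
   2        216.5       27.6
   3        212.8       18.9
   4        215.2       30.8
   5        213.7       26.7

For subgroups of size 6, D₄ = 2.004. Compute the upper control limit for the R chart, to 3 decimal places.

52.344

R̄ = (26.6 + 27.6 + 18.9 + 30.8 + 26.7) / 5 = 130.6000 / 5 = 26.1200
UCL_R = D₄·R̄ = 2.004 × 26.1200 = 52.3445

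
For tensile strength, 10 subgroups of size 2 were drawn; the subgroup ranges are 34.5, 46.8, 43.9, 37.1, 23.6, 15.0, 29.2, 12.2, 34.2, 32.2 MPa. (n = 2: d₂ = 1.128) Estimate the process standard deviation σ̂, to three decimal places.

R̄ = (34.5 + 46.8 + 43.9 + 37.1 + 23.6 + 15.0 + 29.2 + 12.2 + 34.2 + 32.2) / 10 = 30.8700
σ̂ = R̄ / d₂ = 30.8700 / 1.128 = 27.3670

27.367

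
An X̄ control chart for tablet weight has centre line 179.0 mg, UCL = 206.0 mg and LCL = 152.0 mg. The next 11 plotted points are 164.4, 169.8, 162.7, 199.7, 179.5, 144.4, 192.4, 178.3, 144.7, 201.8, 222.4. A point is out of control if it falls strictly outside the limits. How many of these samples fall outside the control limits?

3

Compare each point to [152.0, 206.0]: sample 6 = 144.4 < LCL; sample 9 = 144.7 < LCL; sample 11 = 222.4 > UCL.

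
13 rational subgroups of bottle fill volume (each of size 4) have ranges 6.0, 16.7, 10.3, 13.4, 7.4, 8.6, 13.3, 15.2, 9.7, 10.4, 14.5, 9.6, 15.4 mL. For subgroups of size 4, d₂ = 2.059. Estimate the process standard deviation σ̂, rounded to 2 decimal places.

5.62

R̄ = (6.0 + 16.7 + 10.3 + 13.4 + 7.4 + 8.6 + 13.3 + 15.2 + 9.7 + 10.4 + 14.5 + 9.6 + 15.4) / 13 = 11.5769
σ̂ = R̄ / d₂ = 11.5769 / 2.059 = 5.6226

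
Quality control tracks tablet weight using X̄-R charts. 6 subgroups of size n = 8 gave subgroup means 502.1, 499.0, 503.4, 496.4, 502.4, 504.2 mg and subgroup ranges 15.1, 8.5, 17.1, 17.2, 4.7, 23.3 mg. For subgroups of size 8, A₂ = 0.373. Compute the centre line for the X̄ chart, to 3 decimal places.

X̄̄ = (502.1 + 499.0 + 503.4 + 496.4 + 502.4 + 504.2) / 6 = 3007.5000 / 6 = 501.2500
CL = X̄̄ = 501.2500

501.250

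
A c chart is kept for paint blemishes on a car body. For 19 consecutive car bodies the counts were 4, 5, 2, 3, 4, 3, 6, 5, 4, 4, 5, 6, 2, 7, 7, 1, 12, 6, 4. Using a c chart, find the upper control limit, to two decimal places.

11.27

c̄ = (4 + 5 + 2 + 3 + 4 + 3 + 6 + 5 + 4 + 4 + 5 + 6 + 2 + 7 + 7 + 1 + 12 + 6 + 4) / 19 = 90 / 19 = 4.7368
UCL = c̄ + 3√c̄ = 4.7368 + 3 × √4.7368 = 4.7368 + 3 × 2.1764 = 11.2661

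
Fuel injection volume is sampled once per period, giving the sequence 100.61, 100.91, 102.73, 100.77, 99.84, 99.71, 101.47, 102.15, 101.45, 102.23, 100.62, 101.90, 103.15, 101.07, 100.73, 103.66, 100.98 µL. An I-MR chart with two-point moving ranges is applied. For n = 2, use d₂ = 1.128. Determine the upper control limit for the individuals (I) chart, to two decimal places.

X̄ = (100.61 + 100.91 + 102.73 + 100.77 + 99.84 + 99.71 + 101.47 + 102.15 + 101.45 + 102.23 + 100.62 + 101.90 + 103.15 + 101.07 + 100.73 + 103.66 + 100.98) / 17 = 101.4106
Moving ranges: 0.30, 1.82, 1.96, 0.93, 0.13, 1.76, 0.68, 0.70, 0.78, 1.61, 1.28, 1.25, 2.08, 0.34, 2.93, 2.68; M̄R̄ = 21.2300 / 16 = 1.3269
UCL = X̄ + 3·M̄R̄/d₂ = 101.4106 + 3 × 1.3269 / 1.128 = 104.9395

104.94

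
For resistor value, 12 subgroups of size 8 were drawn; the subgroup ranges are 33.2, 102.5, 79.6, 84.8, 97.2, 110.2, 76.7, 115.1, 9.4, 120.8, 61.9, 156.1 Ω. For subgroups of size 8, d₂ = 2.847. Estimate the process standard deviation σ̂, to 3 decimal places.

30.661

R̄ = (33.2 + 102.5 + 79.6 + 84.8 + 97.2 + 110.2 + 76.7 + 115.1 + 9.4 + 120.8 + 61.9 + 156.1) / 12 = 87.2917
σ̂ = R̄ / d₂ = 87.2917 / 2.847 = 30.6609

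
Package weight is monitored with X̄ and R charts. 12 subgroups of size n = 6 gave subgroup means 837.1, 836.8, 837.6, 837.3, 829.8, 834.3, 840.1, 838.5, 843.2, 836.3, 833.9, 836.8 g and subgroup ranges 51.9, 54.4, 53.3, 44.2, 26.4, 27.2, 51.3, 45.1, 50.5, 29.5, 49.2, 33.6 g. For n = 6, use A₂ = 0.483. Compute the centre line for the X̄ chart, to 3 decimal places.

836.808

X̄̄ = (837.1 + 836.8 + 837.6 + 837.3 + 829.8 + 834.3 + 840.1 + 838.5 + 843.2 + 836.3 + 833.9 + 836.8) / 12 = 10041.7000 / 12 = 836.8083
CL = X̄̄ = 836.8083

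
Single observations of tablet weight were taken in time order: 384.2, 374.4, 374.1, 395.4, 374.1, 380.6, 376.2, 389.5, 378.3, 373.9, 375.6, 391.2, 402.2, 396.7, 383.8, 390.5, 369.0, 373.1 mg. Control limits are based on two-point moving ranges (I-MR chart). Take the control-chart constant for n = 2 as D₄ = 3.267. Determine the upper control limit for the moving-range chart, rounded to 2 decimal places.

Moving ranges: 9.8, 0.3, 21.3, 21.3, 6.5, 4.4, 13.3, 11.2, 4.4, 1.7, 15.6, 11.0, 5.5, 12.9, 6.7, 21.5, 4.1; M̄R̄ = 171.5000 / 17 = 10.0882
UCL_MR = D₄·M̄R̄ = 3.267 × 10.0882 = 32.9583

32.96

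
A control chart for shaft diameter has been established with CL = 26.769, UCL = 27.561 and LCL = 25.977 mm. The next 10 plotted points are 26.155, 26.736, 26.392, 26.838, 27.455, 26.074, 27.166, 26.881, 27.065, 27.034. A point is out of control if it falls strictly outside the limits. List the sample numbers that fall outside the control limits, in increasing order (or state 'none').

All 10 points lie within [25.977, 27.561].

none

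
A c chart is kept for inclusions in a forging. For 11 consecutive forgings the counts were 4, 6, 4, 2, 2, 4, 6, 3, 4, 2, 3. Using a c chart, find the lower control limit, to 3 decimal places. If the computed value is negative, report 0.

c̄ = (4 + 6 + 4 + 2 + 2 + 4 + 6 + 3 + 4 + 2 + 3) / 11 = 40 / 11 = 3.6364
LCL = c̄ − 3√c̄ = 3.6364 − 3 × 1.9069 = -2.0844 → 0 (cannot be negative)

0.000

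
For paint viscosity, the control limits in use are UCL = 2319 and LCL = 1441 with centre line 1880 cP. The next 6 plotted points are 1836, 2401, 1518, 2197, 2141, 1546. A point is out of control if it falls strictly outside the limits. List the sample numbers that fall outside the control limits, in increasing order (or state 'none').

2

Compare each point to [1441, 2319]: sample 2 = 2401 > UCL.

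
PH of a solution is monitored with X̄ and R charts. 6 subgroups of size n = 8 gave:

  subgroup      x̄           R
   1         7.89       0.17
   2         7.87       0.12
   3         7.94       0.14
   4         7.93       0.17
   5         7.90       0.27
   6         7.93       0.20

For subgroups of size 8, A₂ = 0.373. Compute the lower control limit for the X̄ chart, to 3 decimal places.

7.843

X̄̄ = (7.89 + 7.87 + 7.94 + 7.93 + 7.90 + 7.93) / 6 = 47.4600 / 6 = 7.9100
R̄ = (0.17 + 0.12 + 0.14 + 0.17 + 0.27 + 0.20) / 6 = 1.0700 / 6 = 0.1783
LCL = X̄̄ − A₂·R̄ = 7.9100 − 0.373 × 0.1783 = 7.8435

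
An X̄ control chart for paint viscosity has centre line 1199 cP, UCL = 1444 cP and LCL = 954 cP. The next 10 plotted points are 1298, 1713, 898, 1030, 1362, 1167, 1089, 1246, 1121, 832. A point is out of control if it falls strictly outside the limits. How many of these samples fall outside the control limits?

Compare each point to [954, 1444]: sample 2 = 1713 > UCL; sample 3 = 898 < LCL; sample 10 = 832 < LCL.

3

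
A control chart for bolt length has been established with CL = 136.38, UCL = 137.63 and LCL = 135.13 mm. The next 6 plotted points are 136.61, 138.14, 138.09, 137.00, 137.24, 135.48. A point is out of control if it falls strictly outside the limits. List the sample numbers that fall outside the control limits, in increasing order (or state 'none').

Compare each point to [135.13, 137.63]: sample 2 = 138.14 > UCL; sample 3 = 138.09 > UCL.

2, 3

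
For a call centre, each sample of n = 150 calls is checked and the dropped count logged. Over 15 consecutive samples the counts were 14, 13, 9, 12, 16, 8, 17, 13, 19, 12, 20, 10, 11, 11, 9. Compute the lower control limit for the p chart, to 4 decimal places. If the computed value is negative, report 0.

0.0175

p̄ = Σdᵢ / (k·n) = 194 / (15 × 150) = 0.08622
LCL = p̄ − 3·√(p̄(1−p̄)/n) = 0.08622 − 3 × 0.02292 = 0.01747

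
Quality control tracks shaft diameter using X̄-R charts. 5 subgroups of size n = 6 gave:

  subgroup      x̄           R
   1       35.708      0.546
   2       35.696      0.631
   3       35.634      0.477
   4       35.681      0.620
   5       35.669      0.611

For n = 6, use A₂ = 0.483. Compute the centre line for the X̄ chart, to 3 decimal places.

X̄̄ = (35.708 + 35.696 + 35.634 + 35.681 + 35.669) / 5 = 178.3880 / 5 = 35.6776
CL = X̄̄ = 35.6776

35.678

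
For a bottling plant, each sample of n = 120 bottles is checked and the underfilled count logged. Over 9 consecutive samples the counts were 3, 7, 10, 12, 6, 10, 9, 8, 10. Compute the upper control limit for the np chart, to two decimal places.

p̄ = Σdᵢ / (k·n) = 75 / (9 × 120) = 0.06944
UCL = np̄ + 3·√(np̄(1−p̄)) = 8.3333 + 3 × √(8.3333×0.93056) = 8.3333 + 3 × 2.7847 = 16.6875

16.69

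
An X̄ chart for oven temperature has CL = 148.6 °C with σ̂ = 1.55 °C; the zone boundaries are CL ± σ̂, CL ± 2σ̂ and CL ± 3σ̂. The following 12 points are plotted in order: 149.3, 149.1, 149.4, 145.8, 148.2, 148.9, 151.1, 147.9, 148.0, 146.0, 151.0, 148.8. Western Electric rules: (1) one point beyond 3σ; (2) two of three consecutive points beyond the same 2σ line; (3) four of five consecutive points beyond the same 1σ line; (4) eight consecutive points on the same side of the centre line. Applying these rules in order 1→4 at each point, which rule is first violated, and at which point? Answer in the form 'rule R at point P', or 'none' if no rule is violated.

Zone of each point (C = within 1σ̂, B = 1σ̂–2σ̂, A = 2σ̂–3σ̂, * = beyond 3σ̂; sign = side of CL): 1:+C, 2:+C, 3:+C, 4:-B, 5:-C, 6:+C, 7:+B, 8:-C, 9:-C, 10:-B, 11:+B, 12:+C
No rule fires across all 12 points.

none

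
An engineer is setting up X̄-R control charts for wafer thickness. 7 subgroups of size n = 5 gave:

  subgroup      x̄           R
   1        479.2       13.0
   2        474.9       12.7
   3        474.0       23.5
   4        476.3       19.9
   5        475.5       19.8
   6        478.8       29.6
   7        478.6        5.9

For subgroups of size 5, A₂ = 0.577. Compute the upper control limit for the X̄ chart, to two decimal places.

X̄̄ = (479.2 + 474.9 + 474.0 + 476.3 + 475.5 + 478.8 + 478.6) / 7 = 3337.3000 / 7 = 476.7571
R̄ = (13.0 + 12.7 + 23.5 + 19.9 + 19.8 + 29.6 + 5.9) / 7 = 124.4000 / 7 = 17.7714
UCL = X̄̄ + A₂·R̄ = 476.7571 + 0.577 × 17.7714 = 487.0113

487.01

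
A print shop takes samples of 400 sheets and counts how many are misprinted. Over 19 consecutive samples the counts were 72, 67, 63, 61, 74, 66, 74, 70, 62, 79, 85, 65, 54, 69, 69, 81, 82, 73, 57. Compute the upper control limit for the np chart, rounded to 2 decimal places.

92.38

p̄ = Σdᵢ / (k·n) = 1323 / (19 × 400) = 0.17408
UCL = np̄ + 3·√(np̄(1−p̄)) = 69.6316 + 3 × √(69.6316×0.82592) = 69.6316 + 3 × 7.5835 = 92.3822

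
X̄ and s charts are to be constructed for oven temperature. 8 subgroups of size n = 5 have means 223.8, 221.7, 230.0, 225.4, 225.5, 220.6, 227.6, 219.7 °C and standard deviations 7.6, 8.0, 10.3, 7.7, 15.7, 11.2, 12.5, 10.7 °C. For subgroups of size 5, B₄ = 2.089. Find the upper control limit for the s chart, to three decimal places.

21.856

s̄ = (7.6 + 8.0 + 10.3 + 7.7 + 15.7 + 11.2 + 12.5 + 10.7) / 8 = 10.4625
UCL_s = B₄·s̄ = 2.089 × 10.4625 = 21.8562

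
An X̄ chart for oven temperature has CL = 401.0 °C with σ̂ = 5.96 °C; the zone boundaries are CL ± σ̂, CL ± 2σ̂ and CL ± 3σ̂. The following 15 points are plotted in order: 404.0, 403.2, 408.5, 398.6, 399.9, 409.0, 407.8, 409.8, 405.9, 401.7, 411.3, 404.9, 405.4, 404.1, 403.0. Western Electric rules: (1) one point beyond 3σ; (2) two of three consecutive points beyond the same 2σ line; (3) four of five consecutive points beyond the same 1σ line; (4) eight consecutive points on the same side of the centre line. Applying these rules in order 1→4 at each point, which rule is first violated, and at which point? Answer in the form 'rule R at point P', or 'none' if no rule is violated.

Zone of each point (C = within 1σ̂, B = 1σ̂–2σ̂, A = 2σ̂–3σ̂, * = beyond 3σ̂; sign = side of CL): 1:+C, 2:+C, 3:+B, 4:-C, 5:-C, 6:+B, 7:+B, 8:+B, 9:+C, 10:+C, 11:+B, 12:+C, 13:+C, 14:+C, 15:+C
Rule 4 (eight consecutive points on the same side of the centre line) is satisfied at point 13.

rule 4 at point 13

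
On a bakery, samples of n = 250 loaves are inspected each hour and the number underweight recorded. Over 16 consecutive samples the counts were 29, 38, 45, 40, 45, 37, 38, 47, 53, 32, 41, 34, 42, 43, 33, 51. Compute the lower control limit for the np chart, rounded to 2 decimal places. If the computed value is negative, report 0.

23.02

p̄ = Σdᵢ / (k·n) = 648 / (16 × 250) = 0.16200
LCL = np̄ − 3·√(np̄(1−p̄)) = 40.5000 − 3 × 5.8257 = 23.0228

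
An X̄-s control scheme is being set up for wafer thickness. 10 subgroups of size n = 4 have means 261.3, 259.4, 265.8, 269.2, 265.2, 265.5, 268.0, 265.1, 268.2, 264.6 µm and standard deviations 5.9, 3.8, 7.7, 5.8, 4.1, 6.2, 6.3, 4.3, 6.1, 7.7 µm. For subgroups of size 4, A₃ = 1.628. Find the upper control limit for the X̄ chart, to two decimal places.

274.66

X̄̄ = (261.3 + 259.4 + 265.8 + 269.2 + 265.2 + 265.5 + 268.0 + 265.1 + 268.2 + 264.6) / 10 = 265.2300
s̄ = (5.9 + 3.8 + 7.7 + 5.8 + 4.1 + 6.2 + 6.3 + 4.3 + 6.1 + 7.7) / 10 = 5.7900
UCL = X̄̄ + A₃·s̄ = 265.2300 + 1.628 × 5.7900 = 274.6561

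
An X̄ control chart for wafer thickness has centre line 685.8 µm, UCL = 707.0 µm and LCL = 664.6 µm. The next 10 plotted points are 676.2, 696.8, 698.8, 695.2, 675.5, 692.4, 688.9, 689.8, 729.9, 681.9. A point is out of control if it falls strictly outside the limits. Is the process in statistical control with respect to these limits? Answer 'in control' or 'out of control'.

out of control

Compare each point to [664.6, 707.0]: sample 9 = 729.9 > UCL.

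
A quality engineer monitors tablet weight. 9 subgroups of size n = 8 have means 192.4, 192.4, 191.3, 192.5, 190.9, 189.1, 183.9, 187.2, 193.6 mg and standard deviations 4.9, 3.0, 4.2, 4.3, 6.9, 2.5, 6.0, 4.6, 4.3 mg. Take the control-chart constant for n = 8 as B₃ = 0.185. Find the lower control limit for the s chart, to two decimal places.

s̄ = (4.9 + 3.0 + 4.2 + 4.3 + 6.9 + 2.5 + 6.0 + 4.6 + 4.3) / 9 = 4.5222
LCL_s = B₃·s̄ = 0.185 × 4.5222 = 0.8366

0.84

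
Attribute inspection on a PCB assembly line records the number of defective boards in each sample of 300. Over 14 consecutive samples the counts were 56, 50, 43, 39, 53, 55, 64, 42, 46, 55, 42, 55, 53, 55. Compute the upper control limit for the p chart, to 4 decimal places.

0.2334

p̄ = Σdᵢ / (k·n) = 708 / (14 × 300) = 0.16857
UCL = p̄ + 3·√(p̄(1−p̄)/n) = 0.16857 + 3 × √(0.16857×0.83143/300) = 0.16857 + 3 × 0.02161 = 0.23341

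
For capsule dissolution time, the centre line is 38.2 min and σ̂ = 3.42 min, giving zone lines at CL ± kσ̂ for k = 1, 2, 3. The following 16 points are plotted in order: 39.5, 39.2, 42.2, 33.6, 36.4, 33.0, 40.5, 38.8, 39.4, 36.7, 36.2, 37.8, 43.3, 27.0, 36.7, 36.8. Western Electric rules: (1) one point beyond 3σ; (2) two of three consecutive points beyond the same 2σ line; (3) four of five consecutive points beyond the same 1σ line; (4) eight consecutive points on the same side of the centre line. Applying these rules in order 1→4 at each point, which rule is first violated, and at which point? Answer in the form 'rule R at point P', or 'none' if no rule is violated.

Zone of each point (C = within 1σ̂, B = 1σ̂–2σ̂, A = 2σ̂–3σ̂, * = beyond 3σ̂; sign = side of CL): 1:+C, 2:+C, 3:+B, 4:-B, 5:-C, 6:-B, 7:+C, 8:+C, 9:+C, 10:-C, 11:-C, 12:-C, 13:+B, 14:-*, 15:-C, 16:-C
Rule 1 (one point beyond the 3σ limits) is satisfied at point 14.

rule 1 at point 14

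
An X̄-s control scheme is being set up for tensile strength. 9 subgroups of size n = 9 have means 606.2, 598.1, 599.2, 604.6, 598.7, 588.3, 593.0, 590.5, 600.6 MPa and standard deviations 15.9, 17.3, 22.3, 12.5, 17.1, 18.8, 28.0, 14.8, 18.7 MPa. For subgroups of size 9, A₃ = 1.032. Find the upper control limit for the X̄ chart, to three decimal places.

X̄̄ = (606.2 + 598.1 + 599.2 + 604.6 + 598.7 + 588.3 + 593.0 + 590.5 + 600.6) / 9 = 597.6889
s̄ = (15.9 + 17.3 + 22.3 + 12.5 + 17.1 + 18.8 + 28.0 + 14.8 + 18.7) / 9 = 18.3778
UCL = X̄̄ + A₃·s̄ = 597.6889 + 1.032 × 18.3778 = 616.6548

616.655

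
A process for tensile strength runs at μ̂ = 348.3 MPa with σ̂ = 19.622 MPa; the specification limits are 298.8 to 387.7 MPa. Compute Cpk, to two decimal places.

0.67

Cpu = (USL − μ̂) / (3σ̂) = (387.7 − 348.3) / (3 × 19.622) = 0.6693; Cpl = (μ̂ − LSL) / (3σ̂) = (348.3 − 298.8) / (3 × 19.622) = 0.8409; Cpk = min(Cpu, Cpl) = 0.6693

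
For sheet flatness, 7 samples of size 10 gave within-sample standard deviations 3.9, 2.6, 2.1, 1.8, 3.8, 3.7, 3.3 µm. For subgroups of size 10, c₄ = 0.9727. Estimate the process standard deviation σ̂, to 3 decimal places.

3.114

s̄ = (3.9 + 2.6 + 2.1 + 1.8 + 3.8 + 3.7 + 3.3) / 7 = 3.0286
σ̂ = s̄ / c₄ = 3.0286 / 0.9727 = 3.1136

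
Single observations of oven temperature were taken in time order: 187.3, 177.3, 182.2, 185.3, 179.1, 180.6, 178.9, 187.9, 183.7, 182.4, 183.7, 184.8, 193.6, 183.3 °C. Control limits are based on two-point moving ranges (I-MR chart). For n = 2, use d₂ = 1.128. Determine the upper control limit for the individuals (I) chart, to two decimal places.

196.55

X̄ = (187.3 + 177.3 + 182.2 + 185.3 + 179.1 + 180.6 + 178.9 + 187.9 + 183.7 + 182.4 + 183.7 + 184.8 + 193.6 + 183.3) / 14 = 183.5786
Moving ranges: 10.0, 4.9, 3.1, 6.2, 1.5, 1.7, 9.0, 4.2, 1.3, 1.3, 1.1, 8.8, 10.3; M̄R̄ = 63.4000 / 13 = 4.8769
UCL = X̄ + 3·M̄R̄/d₂ = 183.5786 + 3 × 4.8769 / 1.128 = 196.5491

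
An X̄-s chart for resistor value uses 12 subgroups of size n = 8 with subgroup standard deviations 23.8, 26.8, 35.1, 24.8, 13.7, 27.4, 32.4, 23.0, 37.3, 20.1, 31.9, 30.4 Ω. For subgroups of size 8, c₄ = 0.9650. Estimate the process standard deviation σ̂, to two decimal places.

s̄ = (23.8 + 26.8 + 35.1 + 24.8 + 13.7 + 27.4 + 32.4 + 23.0 + 37.3 + 20.1 + 31.9 + 30.4) / 12 = 27.2250
σ̂ = s̄ / c₄ = 27.2250 / 0.9650 = 28.2124

28.21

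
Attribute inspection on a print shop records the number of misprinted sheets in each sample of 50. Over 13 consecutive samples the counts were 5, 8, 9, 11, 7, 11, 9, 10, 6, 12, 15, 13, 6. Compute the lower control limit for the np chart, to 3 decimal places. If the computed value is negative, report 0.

1.102

p̄ = Σdᵢ / (k·n) = 122 / (13 × 50) = 0.18769
LCL = np̄ − 3·√(np̄(1−p̄)) = 9.3846 − 3 × 2.7610 = 1.1016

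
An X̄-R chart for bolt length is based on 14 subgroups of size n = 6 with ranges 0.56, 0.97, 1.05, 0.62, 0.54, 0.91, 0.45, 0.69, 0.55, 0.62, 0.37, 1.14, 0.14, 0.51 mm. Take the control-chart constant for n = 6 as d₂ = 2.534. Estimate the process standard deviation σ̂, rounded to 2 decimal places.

0.26

R̄ = (0.56 + 0.97 + 1.05 + 0.62 + 0.54 + 0.91 + 0.45 + 0.69 + 0.55 + 0.62 + 0.37 + 1.14 + 0.14 + 0.51) / 14 = 0.6514
σ̂ = R̄ / d₂ = 0.6514 / 2.534 = 0.2571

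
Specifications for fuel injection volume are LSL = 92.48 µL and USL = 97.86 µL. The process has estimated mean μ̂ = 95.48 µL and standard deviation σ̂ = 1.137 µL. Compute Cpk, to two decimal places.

0.70

Cpu = (USL − μ̂) / (3σ̂) = (97.86 − 95.48) / (3 × 1.137) = 0.6977; Cpl = (μ̂ − LSL) / (3σ̂) = (95.48 − 92.48) / (3 × 1.137) = 0.8795; Cpk = min(Cpu, Cpl) = 0.6977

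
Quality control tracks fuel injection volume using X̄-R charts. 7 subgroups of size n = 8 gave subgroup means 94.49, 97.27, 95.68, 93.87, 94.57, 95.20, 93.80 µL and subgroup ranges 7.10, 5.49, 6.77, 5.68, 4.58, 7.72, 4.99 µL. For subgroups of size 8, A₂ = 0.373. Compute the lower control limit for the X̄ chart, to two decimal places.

X̄̄ = (94.49 + 97.27 + 95.68 + 93.87 + 94.57 + 95.20 + 93.80) / 7 = 664.8800 / 7 = 94.9829
R̄ = (7.10 + 5.49 + 6.77 + 5.68 + 4.58 + 7.72 + 4.99) / 7 = 42.3300 / 7 = 6.0471
LCL = X̄̄ − A₂·R̄ = 94.9829 − 0.373 × 6.0471 = 92.7273

92.73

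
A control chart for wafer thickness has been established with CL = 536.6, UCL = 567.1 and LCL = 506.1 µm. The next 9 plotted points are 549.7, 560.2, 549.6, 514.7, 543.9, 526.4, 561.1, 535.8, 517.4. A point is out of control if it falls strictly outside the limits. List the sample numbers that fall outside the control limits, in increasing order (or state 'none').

none

All 9 points lie within [506.1, 567.1].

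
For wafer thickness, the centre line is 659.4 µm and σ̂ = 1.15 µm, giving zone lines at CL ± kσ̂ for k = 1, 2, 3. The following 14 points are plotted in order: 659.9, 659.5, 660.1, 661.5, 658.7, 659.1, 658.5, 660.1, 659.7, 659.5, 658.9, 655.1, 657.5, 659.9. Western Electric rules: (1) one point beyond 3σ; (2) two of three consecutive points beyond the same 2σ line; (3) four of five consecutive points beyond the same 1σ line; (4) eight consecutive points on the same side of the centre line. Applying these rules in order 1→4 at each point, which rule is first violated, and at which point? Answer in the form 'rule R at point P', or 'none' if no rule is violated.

Zone of each point (C = within 1σ̂, B = 1σ̂–2σ̂, A = 2σ̂–3σ̂, * = beyond 3σ̂; sign = side of CL): 1:+C, 2:+C, 3:+C, 4:+B, 5:-C, 6:-C, 7:-C, 8:+C, 9:+C, 10:+C, 11:-C, 12:-*, 13:-B, 14:+C
Rule 1 (one point beyond the 3σ limits) is satisfied at point 12.

rule 1 at point 12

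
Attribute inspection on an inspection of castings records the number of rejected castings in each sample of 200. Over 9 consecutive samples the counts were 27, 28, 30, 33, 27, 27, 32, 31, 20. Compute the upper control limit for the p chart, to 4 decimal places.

0.2156

p̄ = Σdᵢ / (k·n) = 255 / (9 × 200) = 0.14167
UCL = p̄ + 3·√(p̄(1−p̄)/n) = 0.14167 + 3 × √(0.14167×0.85833/200) = 0.14167 + 3 × 0.02466 = 0.21564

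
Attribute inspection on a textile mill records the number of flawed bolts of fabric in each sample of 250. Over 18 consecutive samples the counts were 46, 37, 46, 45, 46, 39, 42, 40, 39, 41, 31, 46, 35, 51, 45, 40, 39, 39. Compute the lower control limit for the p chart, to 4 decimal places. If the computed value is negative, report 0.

0.0954

p̄ = Σdᵢ / (k·n) = 747 / (18 × 250) = 0.16600
LCL = p̄ − 3·√(p̄(1−p̄)/n) = 0.16600 − 3 × 0.02353 = 0.09540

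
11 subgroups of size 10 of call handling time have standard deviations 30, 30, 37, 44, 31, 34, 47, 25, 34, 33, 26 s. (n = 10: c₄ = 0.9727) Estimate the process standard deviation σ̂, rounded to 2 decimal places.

s̄ = (30 + 30 + 37 + 44 + 31 + 34 + 47 + 25 + 34 + 33 + 26) / 11 = 33.7273
σ̂ = s̄ / c₄ = 33.7273 / 0.9727 = 34.6739

34.67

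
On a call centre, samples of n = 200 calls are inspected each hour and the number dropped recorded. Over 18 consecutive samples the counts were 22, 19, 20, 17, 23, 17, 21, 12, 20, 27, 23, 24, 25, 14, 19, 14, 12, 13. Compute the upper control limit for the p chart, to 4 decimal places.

0.1572

p̄ = Σdᵢ / (k·n) = 342 / (18 × 200) = 0.09500
UCL = p̄ + 3·√(p̄(1−p̄)/n) = 0.09500 + 3 × √(0.09500×0.90500/200) = 0.09500 + 3 × 0.02073 = 0.15720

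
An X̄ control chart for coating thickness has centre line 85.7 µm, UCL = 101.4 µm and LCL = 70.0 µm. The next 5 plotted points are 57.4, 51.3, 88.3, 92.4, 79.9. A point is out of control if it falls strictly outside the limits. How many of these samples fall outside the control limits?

2

Compare each point to [70.0, 101.4]: sample 1 = 57.4 < LCL; sample 2 = 51.3 < LCL.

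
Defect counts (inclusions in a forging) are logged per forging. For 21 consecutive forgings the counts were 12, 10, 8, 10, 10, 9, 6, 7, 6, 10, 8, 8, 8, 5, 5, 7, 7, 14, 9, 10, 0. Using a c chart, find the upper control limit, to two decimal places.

c̄ = (12 + 10 + 8 + 10 + 10 + 9 + 6 + 7 + 6 + 10 + 8 + 8 + 8 + 5 + 5 + 7 + 7 + 14 + 9 + 10 + 0) / 21 = 169 / 21 = 8.0476
UCL = c̄ + 3√c̄ = 8.0476 + 3 × √8.0476 = 8.0476 + 3 × 2.8368 = 16.5581

16.56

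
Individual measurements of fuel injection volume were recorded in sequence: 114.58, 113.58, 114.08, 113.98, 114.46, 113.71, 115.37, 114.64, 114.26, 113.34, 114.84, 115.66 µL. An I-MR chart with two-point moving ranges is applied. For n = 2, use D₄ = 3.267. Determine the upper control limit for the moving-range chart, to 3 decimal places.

Moving ranges: 1.00, 0.50, 0.10, 0.48, 0.75, 1.66, 0.73, 0.38, 0.92, 1.50, 0.82; M̄R̄ = 8.8400 / 11 = 0.8036
UCL_MR = D₄·M̄R̄ = 3.267 × 0.8036 = 2.6255

2.625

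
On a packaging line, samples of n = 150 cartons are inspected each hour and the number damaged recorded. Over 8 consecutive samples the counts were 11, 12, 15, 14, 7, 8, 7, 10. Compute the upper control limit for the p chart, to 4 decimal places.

0.1325

p̄ = Σdᵢ / (k·n) = 84 / (8 × 150) = 0.07000
UCL = p̄ + 3·√(p̄(1−p̄)/n) = 0.07000 + 3 × √(0.07000×0.93000/150) = 0.07000 + 3 × 0.02083 = 0.13250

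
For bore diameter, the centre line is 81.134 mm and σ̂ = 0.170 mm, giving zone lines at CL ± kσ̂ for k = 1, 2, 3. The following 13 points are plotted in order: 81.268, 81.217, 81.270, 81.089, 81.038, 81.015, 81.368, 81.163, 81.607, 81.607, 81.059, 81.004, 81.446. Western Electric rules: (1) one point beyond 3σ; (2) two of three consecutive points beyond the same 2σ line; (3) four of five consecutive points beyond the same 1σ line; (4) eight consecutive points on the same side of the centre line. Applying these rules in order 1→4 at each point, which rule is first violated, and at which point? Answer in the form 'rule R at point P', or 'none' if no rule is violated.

rule 2 at point 10

Zone of each point (C = within 1σ̂, B = 1σ̂–2σ̂, A = 2σ̂–3σ̂, * = beyond 3σ̂; sign = side of CL): 1:+C, 2:+C, 3:+C, 4:-C, 5:-C, 6:-C, 7:+B, 8:+C, 9:+A, 10:+A, 11:-C, 12:-C, 13:+B
Rule 2 (two of three consecutive points beyond the same 2σ limit) is satisfied at point 10.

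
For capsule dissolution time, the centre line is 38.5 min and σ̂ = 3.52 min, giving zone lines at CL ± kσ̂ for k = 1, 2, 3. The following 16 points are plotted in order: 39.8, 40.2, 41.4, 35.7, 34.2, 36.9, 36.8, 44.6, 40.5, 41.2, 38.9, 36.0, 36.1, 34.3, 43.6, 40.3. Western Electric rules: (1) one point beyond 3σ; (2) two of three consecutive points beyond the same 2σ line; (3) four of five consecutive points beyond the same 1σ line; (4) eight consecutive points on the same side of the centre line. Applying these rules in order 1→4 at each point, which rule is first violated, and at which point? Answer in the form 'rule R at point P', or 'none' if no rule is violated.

Zone of each point (C = within 1σ̂, B = 1σ̂–2σ̂, A = 2σ̂–3σ̂, * = beyond 3σ̂; sign = side of CL): 1:+C, 2:+C, 3:+C, 4:-C, 5:-B, 6:-C, 7:-C, 8:+B, 9:+C, 10:+C, 11:+C, 12:-C, 13:-C, 14:-B, 15:+B, 16:+C
No rule fires across all 16 points.

none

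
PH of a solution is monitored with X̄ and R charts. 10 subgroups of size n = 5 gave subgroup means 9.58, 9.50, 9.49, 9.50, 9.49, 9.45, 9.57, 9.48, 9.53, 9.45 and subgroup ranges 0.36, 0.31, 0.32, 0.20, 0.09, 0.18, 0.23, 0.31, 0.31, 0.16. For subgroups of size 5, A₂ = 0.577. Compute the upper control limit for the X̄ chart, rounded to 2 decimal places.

9.65

X̄̄ = (9.58 + 9.50 + 9.49 + 9.50 + 9.49 + 9.45 + 9.57 + 9.48 + 9.53 + 9.45) / 10 = 95.0400 / 10 = 9.5040
R̄ = (0.36 + 0.31 + 0.32 + 0.20 + 0.09 + 0.18 + 0.23 + 0.31 + 0.31 + 0.16) / 10 = 2.4700 / 10 = 0.2470
UCL = X̄̄ + A₂·R̄ = 9.5040 + 0.577 × 0.2470 = 9.6465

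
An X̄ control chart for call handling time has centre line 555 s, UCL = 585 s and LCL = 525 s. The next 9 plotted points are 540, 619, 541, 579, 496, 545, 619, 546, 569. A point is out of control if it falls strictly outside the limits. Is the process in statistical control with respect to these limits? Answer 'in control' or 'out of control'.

out of control

Compare each point to [525, 585]: sample 2 = 619 > UCL; sample 5 = 496 < LCL; sample 7 = 619 > UCL.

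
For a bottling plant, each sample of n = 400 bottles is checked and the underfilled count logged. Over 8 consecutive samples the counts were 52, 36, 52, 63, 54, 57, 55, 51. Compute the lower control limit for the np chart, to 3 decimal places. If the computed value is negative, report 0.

p̄ = Σdᵢ / (k·n) = 420 / (8 × 400) = 0.13125
LCL = np̄ − 3·√(np̄(1−p̄)) = 52.5000 − 3 × 6.7535 = 32.2396

32.240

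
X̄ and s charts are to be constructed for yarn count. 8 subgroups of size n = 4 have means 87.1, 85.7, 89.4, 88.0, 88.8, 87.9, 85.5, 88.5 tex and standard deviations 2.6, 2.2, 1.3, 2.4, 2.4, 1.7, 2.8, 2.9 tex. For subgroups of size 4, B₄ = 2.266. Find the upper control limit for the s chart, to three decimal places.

5.183

s̄ = (2.6 + 2.2 + 1.3 + 2.4 + 2.4 + 1.7 + 2.8 + 2.9) / 8 = 2.2875
UCL_s = B₄·s̄ = 2.266 × 2.2875 = 5.1835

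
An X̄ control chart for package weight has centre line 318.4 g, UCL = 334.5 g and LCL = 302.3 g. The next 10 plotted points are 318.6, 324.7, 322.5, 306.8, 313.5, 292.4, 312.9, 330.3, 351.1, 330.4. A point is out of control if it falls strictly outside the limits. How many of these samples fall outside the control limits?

2

Compare each point to [302.3, 334.5]: sample 6 = 292.4 < LCL; sample 9 = 351.1 > UCL.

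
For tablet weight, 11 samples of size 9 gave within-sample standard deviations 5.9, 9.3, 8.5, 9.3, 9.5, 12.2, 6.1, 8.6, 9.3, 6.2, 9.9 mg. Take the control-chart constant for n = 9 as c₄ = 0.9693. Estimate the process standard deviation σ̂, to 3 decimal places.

8.891

s̄ = (5.9 + 9.3 + 8.5 + 9.3 + 9.5 + 12.2 + 6.1 + 8.6 + 9.3 + 6.2 + 9.9) / 11 = 8.6182
σ̂ = s̄ / c₄ = 8.6182 / 0.9693 = 8.8911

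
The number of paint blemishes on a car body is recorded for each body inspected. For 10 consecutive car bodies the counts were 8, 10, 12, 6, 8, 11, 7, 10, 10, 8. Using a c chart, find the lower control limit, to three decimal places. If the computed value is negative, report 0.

0.000

c̄ = (8 + 10 + 12 + 6 + 8 + 11 + 7 + 10 + 10 + 8) / 10 = 90 / 10 = 9.0000
LCL = c̄ − 3√c̄ = 9.0000 − 3 × 3.0000 = 0.0000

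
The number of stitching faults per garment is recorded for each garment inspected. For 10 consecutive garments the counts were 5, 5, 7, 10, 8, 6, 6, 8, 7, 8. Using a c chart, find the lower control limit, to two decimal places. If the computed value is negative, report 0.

0.00

c̄ = (5 + 5 + 7 + 10 + 8 + 6 + 6 + 8 + 7 + 8) / 10 = 70 / 10 = 7.0000
LCL = c̄ − 3√c̄ = 7.0000 − 3 × 2.6458 = -0.9373 → 0 (cannot be negative)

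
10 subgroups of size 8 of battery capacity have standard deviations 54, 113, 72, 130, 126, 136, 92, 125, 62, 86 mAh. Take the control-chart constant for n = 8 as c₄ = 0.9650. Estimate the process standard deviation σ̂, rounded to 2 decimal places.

103.21

s̄ = (54 + 113 + 72 + 130 + 126 + 136 + 92 + 125 + 62 + 86) / 10 = 99.6000
σ̂ = s̄ / c₄ = 99.6000 / 0.9650 = 103.2124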